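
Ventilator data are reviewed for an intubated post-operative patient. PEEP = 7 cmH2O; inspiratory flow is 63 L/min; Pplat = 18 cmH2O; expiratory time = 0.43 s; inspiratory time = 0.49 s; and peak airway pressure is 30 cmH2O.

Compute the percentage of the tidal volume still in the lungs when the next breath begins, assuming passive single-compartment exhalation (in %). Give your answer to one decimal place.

44.7

Flow: 63 L/min ÷ 60 = 1.05 L/s.
Vt = flow × Ti = 1.05 L/s × 0.49 s × 1000 mL/L = 514.5 mL.
R = (PIP − Pplat)/V̇ = (30 − 18) / 1.05 = 12.0/1.05 = 11.429 cmH2O·s/L.
C = Vt/(Pplat − PEEP) = 514.5 / (18 − 7) = 514.5/11.0 = 46.773 mL/cmH2O.
τ = R × C = 11.429 × 0.04677 L/cmH2O = 0.5345 s.
Fraction remaining at end-expiration = e^(−Te/τ) = e^(−0.43/0.5345) = 0.4473 → 44.73%.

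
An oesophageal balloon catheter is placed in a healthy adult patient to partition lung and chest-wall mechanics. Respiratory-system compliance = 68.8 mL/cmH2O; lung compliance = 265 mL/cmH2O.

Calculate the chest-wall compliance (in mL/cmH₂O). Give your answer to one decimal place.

1/Ccw = 1/Crs − 1/CL.
1/Ccw = 1/68.8 − 1/265 = 0.01076.
Ccw = 92.937 mL/cmH2O.

92.9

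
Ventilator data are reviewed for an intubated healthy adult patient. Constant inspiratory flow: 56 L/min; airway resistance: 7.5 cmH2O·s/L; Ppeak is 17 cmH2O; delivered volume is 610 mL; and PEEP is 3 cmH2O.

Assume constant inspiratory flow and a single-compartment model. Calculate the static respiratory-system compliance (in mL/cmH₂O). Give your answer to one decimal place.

87.1

Flow: 56 L/min ÷ 60 = 0.9333 L/s.
Equation of motion (constant flow): PIP = Vt/C + R·V̇ + PEEP.
Vt/C = PIP − R·V̇ − PEEP = 17 − 7.5×0.9333 − 3 = 17 − 7.0 − 3 = 7.0 cmH2O.
C = Vt / 7.0 = 610 / 7.0 = 87.143 mL/cmH2O.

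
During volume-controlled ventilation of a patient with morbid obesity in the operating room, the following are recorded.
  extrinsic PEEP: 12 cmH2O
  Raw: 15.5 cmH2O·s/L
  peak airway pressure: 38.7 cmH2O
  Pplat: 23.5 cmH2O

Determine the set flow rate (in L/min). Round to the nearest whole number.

59

flow = (PIP − Pplat) / Raw = (38.7 − 23.5) / 15.5 = 0.9806 L/s × 60 = 58.836 L/min.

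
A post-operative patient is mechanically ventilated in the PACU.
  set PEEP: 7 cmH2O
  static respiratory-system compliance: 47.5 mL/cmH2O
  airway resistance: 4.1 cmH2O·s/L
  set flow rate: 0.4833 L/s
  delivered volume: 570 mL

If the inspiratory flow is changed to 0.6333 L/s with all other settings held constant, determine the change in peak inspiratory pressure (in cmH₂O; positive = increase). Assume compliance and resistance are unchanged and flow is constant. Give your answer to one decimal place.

0.6

PIP = Vt/C + R·V̇ + PEEP (constant-flow equation of motion).
Only the resistive term changes: ΔPIP = R × ΔV̇ = 4.1 × (0.6333 − 0.4833) = 4.1 × 0.15 = 0.615 cmH2O.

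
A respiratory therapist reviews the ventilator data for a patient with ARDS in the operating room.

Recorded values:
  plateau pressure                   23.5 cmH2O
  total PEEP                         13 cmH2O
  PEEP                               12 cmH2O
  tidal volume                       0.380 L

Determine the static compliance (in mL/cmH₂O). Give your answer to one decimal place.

36.2

End-expiratory occlusion gives total PEEP = 13 cmH2O (intrinsic PEEP = 13 − 12 = 1). Use total PEEP for the elastic gradient.
Cstat = Vt / (Pplat − PEEPtotal) = 380 / (23.5 − 13) = 380 / 10.5 = 36.19 mL/cmH2O.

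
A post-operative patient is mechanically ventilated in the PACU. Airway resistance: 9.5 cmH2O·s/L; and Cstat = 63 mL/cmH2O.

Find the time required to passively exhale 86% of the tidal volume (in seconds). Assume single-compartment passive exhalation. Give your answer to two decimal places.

τ = R × C = 9.5 × 63 mL/cmH2O = 9.5 × 0.063 L/cmH2O = 0.5985 s.
Exhaled fraction f = 1 − e^(−t/τ) → t = −τ·ln(1 − f) = −0.5985·ln(0.14) = 1.177 s.

1.18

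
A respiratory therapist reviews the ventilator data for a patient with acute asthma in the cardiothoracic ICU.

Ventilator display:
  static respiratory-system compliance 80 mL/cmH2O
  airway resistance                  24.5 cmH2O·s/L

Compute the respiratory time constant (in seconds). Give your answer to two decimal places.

τ = R × C = 24.5 × 80 mL/cmH2O = 24.5 × 0.080 L/cmH2O = 1.96 s.

1.96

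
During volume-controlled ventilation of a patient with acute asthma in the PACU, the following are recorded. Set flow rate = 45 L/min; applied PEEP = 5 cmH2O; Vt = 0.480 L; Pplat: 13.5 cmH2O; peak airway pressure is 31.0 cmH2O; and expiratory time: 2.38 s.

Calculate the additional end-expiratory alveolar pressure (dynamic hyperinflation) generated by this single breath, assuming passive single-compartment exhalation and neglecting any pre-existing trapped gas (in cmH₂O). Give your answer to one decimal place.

Flow: 45 L/min ÷ 60 = 0.75 L/s.
R = (PIP − Pplat)/V̇ = (31.0 − 13.5) / 0.75 = 17.5/0.75 = 23.333 cmH2O·s/L.
C = Vt/(Pplat − PEEP) = 480.0 / (13.5 − 5) = 480.0/8.5 = 56.471 mL/cmH2O.
τ = R × C = 23.333 × 0.05647 L/cmH2O = 1.318 s.
Fraction remaining = e^(−Te/τ) = e^(−2.38/1.318) = 0.1643; trapped volume = 480.0 × 0.1643 = 78.864 mL.
Additional alveolar pressure from trapping ≈ V_trapped / C = 78.864 / 56.471 = 1.397 cmH2O.

1.4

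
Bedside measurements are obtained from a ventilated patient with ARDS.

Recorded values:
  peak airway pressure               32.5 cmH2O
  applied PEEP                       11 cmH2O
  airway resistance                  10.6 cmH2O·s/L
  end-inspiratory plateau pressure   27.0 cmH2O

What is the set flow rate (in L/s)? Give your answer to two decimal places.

0.52

flow = (PIP − Pplat) / Raw = 5.5 / 10.6 = 0.5189 L/s.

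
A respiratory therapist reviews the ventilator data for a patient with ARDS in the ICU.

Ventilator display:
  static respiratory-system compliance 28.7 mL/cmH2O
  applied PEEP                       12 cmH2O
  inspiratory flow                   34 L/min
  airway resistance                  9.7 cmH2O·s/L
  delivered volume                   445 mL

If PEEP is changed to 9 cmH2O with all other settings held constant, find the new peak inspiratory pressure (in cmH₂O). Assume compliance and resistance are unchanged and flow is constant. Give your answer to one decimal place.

30.0

Flow: 34 L/min ÷ 60 = 0.5667 L/s.
PIP = Vt/C + R·V̇ + PEEP (constant-flow equation of motion).
Only the baseline term changes: ΔPIP = ΔPEEP = 9 − 12 = -3.0 cmH2O.
Original PIP = 445/28.7 + 9.7×0.5667 + 12 = 33.002 cmH2O; new PIP = 33.002 + (-3.0) = 30.002 cmH2O.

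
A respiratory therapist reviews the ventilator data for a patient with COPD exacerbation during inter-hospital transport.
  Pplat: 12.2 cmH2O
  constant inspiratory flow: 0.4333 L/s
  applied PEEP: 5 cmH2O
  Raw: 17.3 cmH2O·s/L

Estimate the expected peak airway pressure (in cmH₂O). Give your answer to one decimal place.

19.7

PIP = Pplat + Raw × flow = 12.2 + 17.3 × 0.4333 = 12.2 + 7.496 = 19.696 cmH2O.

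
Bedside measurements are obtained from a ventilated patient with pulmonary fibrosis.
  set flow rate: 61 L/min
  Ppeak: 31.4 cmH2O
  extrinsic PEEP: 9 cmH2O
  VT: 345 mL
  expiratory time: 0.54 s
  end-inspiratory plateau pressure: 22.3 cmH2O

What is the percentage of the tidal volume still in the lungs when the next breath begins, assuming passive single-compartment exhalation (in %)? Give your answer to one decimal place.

Flow: 61 L/min ÷ 60 = 1.0167 L/s.
R = (PIP − Pplat)/V̇ = (31.4 − 22.3) / 1.0167 = 9.1/1.0167 = 8.951 cmH2O·s/L.
C = Vt/(Pplat − PEEP) = 345.0 / (22.3 − 9) = 345.0/13.3 = 25.94 mL/cmH2O.
τ = R × C = 8.951 × 0.02594 L/cmH2O = 0.2322 s.
Fraction remaining at end-expiration = e^(−Te/τ) = e^(−0.54/0.2322) = 0.09773 → 9.773%.

9.8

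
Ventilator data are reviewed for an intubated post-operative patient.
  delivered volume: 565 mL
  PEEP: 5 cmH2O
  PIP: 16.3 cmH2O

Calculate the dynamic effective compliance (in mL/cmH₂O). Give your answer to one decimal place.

50.0

Dynamic compliance = Vt / (PIP − PEEP) = 565 / (16.3 − 5) = 565 / 11.3 = 50.0 mL/cmH2O.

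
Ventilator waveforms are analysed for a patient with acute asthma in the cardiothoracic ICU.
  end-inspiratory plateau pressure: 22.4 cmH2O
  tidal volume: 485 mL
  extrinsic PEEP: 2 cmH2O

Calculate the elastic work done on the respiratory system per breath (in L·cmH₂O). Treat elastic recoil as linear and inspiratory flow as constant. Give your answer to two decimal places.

4.95

Elastic work ≈ ½ × (Pplat − PEEP) × Vt = 0.5 × (22.4 − 2) × 0.485 L = 0.5 × 20.4 × 0.485 = 4.947 L·cmH2O.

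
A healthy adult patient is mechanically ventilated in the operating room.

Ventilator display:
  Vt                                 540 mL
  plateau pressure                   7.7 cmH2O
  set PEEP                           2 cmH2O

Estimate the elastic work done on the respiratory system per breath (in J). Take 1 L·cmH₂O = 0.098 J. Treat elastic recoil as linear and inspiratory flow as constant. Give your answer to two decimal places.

Elastic work ≈ ½ × (Pplat − PEEP) × Vt = 0.5 × (7.7 − 2) × 0.540 L = 0.5 × 5.7 × 0.540 = 1.539 L·cmH2O.
× 0.098 J/(L·cmH2O) → 0.1508 J.

0.15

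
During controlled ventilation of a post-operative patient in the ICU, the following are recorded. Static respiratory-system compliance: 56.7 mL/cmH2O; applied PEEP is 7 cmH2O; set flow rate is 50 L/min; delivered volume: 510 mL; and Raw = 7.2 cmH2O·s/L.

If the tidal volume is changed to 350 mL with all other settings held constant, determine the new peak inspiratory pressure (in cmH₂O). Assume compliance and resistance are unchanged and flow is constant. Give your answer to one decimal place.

19.2

Flow: 50 L/min ÷ 60 = 0.8333 L/s.
PIP = Vt/C + R·V̇ + PEEP (constant-flow equation of motion).
Only the elastic term changes: ΔPIP = ΔVt / C = (350 − 510) / 56.7 = -2.822 cmH2O.
Original PIP = 510/56.7 + 7.2×0.8333 + 7 = 21.994 cmH2O; new PIP = 21.994 + (-2.822) = 19.172 cmH2O.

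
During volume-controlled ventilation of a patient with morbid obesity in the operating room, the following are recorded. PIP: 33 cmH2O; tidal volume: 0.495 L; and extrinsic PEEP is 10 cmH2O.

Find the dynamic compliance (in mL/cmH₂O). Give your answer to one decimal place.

Dynamic compliance = Vt / (PIP − PEEP) = 495 / (33 − 10) = 495 / 23.0 = 21.522 mL/cmH2O.

21.5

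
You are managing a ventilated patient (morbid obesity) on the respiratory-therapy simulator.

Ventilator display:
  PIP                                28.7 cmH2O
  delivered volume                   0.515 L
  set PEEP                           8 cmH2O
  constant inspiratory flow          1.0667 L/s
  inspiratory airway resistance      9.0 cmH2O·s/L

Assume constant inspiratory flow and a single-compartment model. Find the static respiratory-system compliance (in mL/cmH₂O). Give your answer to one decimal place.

46.4

Equation of motion (constant flow): PIP = Vt/C + R·V̇ + PEEP.
Vt/C = PIP − R·V̇ − PEEP = 28.7 − 9.0×1.0667 − 8 = 28.7 − 9.6 − 8 = 11.1 cmH2O.
C = Vt / 11.1 = 515 / 11.1 = 46.396 mL/cmH2O.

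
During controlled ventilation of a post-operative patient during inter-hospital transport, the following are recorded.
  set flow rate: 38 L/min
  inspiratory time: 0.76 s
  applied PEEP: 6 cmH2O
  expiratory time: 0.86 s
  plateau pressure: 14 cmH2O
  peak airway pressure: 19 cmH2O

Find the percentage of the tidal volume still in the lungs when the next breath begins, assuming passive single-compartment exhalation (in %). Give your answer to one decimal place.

Flow: 38 L/min ÷ 60 = 0.6333 L/s.
Vt = flow × Ti = 0.6333 L/s × 0.76 s × 1000 mL/L = 481.31 mL.
R = (PIP − Pplat)/V̇ = (19 − 14) / 0.6333 = 5.0/0.6333 = 7.895 cmH2O·s/L.
C = Vt/(Pplat − PEEP) = 481.31 / (14 − 6) = 481.31/8.0 = 60.164 mL/cmH2O.
τ = R × C = 7.895 × 0.06016 L/cmH2O = 0.475 s.
Fraction remaining at end-expiration = e^(−Te/τ) = e^(−0.86/0.475) = 0.1636 → 16.36%.

16.4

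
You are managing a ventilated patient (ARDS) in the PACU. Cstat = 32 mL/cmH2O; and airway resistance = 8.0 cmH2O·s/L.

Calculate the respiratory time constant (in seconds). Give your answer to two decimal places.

τ = R × C = 8.0 × 32 mL/cmH2O = 8.0 × 0.032 L/cmH2O = 0.256 s.

0.26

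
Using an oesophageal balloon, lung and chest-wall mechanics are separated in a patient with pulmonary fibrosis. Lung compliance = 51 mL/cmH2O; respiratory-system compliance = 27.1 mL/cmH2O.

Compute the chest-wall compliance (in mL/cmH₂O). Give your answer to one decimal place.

57.8

1/Ccw = 1/Crs − 1/CL.
1/Ccw = 1/27.1 − 1/51 = 0.01729.
Ccw = 57.837 mL/cmH2O.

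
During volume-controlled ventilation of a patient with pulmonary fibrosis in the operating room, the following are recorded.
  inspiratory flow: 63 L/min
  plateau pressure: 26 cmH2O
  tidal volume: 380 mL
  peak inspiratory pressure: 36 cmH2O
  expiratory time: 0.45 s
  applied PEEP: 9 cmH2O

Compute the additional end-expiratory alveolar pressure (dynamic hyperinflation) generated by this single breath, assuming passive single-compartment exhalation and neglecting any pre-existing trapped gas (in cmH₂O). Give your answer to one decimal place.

Flow: 63 L/min ÷ 60 = 1.05 L/s.
R = (PIP − Pplat)/V̇ = (36 − 26) / 1.05 = 10.0/1.05 = 9.524 cmH2O·s/L.
C = Vt/(Pplat − PEEP) = 380.0 / (26 − 9) = 380.0/17.0 = 22.353 mL/cmH2O.
τ = R × C = 9.524 × 0.02235 L/cmH2O = 0.2129 s.
Fraction remaining = e^(−Te/τ) = e^(−0.45/0.2129) = 0.1208; trapped volume = 380.0 × 0.1208 = 45.904 mL.
Additional alveolar pressure from trapping ≈ V_trapped / C = 45.904 / 22.353 = 2.054 cmH2O.

2.1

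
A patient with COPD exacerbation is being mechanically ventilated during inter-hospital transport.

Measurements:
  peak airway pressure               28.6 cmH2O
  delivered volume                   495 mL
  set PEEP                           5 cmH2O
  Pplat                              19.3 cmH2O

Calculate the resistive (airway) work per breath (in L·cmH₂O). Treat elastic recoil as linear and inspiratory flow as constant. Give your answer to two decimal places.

4.60

With constant inspiratory flow the resistive pressure is constant at PIP − Pplat = 28.6 − 19.3 = 9.3 cmH2O, so resistive work = 9.3 × 0.495 = 4.604 L·cmH2O.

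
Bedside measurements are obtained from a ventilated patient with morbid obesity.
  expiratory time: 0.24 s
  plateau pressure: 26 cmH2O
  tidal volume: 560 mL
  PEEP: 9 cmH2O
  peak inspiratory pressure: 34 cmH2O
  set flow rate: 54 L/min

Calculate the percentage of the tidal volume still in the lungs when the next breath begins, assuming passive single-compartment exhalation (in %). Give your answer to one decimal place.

44.1

Flow: 54 L/min ÷ 60 = 0.9 L/s.
R = (PIP − Pplat)/V̇ = (34 − 26) / 0.9 = 8.0/0.9 = 8.889 cmH2O·s/L.
C = Vt/(Pplat − PEEP) = 560.0 / (26 − 9) = 560.0/17.0 = 32.941 mL/cmH2O.
τ = R × C = 8.889 × 0.03294 L/cmH2O = 0.2928 s.
Fraction remaining at end-expiration = e^(−Te/τ) = e^(−0.24/0.2928) = 0.4406 → 44.06%.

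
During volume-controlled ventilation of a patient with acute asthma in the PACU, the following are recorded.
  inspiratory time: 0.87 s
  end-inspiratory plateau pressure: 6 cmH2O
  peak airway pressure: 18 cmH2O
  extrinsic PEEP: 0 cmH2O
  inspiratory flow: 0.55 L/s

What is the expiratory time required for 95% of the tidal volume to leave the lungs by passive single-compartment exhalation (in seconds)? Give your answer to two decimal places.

5.21

Vt = flow × Ti = 0.55 L/s × 0.87 s × 1000 mL/L = 478.5 mL.
R = (PIP − Pplat)/V̇ = (18 − 6) / 0.55 = 12.0/0.55 = 21.818 cmH2O·s/L.
C = Vt/(Pplat − PEEP) = 478.5 / (6 − 0) = 478.5/6.0 = 79.75 mL/cmH2O.
τ = R × C = 21.818 × 0.07975 L/cmH2O = 1.74 s.
t = −τ·ln(1 − 0.95) = −1.74·ln(0.05) = 5.213 s.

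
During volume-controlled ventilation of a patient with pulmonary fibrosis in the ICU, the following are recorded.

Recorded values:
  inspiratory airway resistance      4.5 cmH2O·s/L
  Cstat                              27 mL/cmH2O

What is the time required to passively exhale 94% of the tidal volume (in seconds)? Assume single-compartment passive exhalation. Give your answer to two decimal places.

0.34

τ = R × C = 4.5 × 27 mL/cmH2O = 4.5 × 0.027 L/cmH2O = 0.1215 s.
Exhaled fraction f = 1 − e^(−t/τ) → t = −τ·ln(1 − f) = −0.1215·ln(0.06) = 0.3418 s.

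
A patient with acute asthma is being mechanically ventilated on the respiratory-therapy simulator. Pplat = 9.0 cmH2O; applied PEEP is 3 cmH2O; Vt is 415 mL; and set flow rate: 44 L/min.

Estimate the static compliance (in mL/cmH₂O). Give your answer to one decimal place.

Cstat = Vt / (Pplat − PEEP) = 415 / (9.0 − 3) = 415 / 6.0 = 69.167 mL/cmH2O.

69.2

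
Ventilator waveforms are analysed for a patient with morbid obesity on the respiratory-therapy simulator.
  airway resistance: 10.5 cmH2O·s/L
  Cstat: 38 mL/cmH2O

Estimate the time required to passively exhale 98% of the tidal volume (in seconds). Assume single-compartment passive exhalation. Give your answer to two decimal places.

τ = R × C = 10.5 × 38 mL/cmH2O = 10.5 × 0.038 L/cmH2O = 0.399 s.
Exhaled fraction f = 1 − e^(−t/τ) → t = −τ·ln(1 − f) = −0.399·ln(0.02) = 1.561 s.

1.56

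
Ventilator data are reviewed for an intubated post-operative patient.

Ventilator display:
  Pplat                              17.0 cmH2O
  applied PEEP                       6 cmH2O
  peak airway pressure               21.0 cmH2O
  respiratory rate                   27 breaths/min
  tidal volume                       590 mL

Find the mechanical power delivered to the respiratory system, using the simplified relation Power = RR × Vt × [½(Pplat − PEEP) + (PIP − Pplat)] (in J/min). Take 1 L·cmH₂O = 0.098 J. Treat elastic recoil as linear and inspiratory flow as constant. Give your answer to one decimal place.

14.8

Per-breath work = Vt × [½(Pplat−PEEP) + (PIP−Pplat)] = 0.590 × [0.5×11.0 + 4.0] = 0.590 × 9.5 = 5.605 L·cmH2O.
Power = 27 × 5.605 = 151.34 L·cmH2O/min.
× 0.098 J/(L·cmH2O) → 14.831 J/min.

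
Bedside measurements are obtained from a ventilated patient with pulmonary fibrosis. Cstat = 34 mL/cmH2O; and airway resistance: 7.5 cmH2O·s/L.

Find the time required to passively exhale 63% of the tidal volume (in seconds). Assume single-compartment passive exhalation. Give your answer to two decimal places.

τ = R × C = 7.5 × 34 mL/cmH2O = 7.5 × 0.034 L/cmH2O = 0.255 s.
Exhaled fraction f = 1 − e^(−t/τ) → t = −τ·ln(1 − f) = −0.255·ln(0.37) = 0.2535 s.

0.25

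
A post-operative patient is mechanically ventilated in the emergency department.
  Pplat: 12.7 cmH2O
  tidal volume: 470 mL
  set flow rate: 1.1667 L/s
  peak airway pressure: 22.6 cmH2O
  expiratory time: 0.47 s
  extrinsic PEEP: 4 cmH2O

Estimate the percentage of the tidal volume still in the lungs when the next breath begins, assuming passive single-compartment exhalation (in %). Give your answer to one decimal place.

R = (PIP − Pplat)/V̇ = (22.6 − 12.7) / 1.1667 = 9.9/1.1667 = 8.485 cmH2O·s/L.
C = Vt/(Pplat − PEEP) = 470.0 / (12.7 − 4) = 470.0/8.7 = 54.023 mL/cmH2O.
τ = R × C = 8.485 × 0.05402 L/cmH2O = 0.4584 s.
Fraction remaining at end-expiration = e^(−Te/τ) = e^(−0.47/0.4584) = 0.3587 → 35.87%.

35.9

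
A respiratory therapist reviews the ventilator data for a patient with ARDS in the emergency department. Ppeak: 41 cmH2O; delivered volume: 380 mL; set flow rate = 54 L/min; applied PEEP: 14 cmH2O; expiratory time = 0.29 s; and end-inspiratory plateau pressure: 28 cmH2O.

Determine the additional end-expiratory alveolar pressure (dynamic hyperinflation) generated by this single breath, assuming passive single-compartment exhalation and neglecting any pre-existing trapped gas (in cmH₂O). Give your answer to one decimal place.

Flow: 54 L/min ÷ 60 = 0.9 L/s.
R = (PIP − Pplat)/V̇ = (41 − 28) / 0.9 = 13.0/0.9 = 14.444 cmH2O·s/L.
C = Vt/(Pplat − PEEP) = 380.0 / (28 − 14) = 380.0/14.0 = 27.143 mL/cmH2O.
τ = R × C = 14.444 × 0.02714 L/cmH2O = 0.392 s.
Fraction remaining = e^(−Te/τ) = e^(−0.29/0.392) = 0.4772; trapped volume = 380.0 × 0.4772 = 181.34 mL.
Additional alveolar pressure from trapping ≈ V_trapped / C = 181.34 / 27.143 = 6.681 cmH2O.

6.7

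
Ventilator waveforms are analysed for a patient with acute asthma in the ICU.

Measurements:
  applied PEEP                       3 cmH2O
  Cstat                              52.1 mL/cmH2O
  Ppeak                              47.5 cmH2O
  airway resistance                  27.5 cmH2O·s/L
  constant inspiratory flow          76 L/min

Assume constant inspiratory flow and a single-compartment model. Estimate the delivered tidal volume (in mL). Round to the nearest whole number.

Flow: 76 L/min ÷ 60 = 1.2667 L/s.
Equation of motion (constant flow): PIP = Vt/C + R·V̇ + PEEP.
Vt/C = PIP − R·V̇ − PEEP = 47.5 − 34.834 − 3 = 9.666 cmH2O.
Vt = C × 9.666 = 52.1 × 9.666 = 503.6 mL.

504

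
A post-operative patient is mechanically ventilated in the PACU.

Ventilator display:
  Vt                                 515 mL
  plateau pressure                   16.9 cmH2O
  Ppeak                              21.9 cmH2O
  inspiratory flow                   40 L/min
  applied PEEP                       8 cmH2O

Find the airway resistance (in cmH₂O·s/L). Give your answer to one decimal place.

Flow: 40 L/min ÷ 60 = 0.6667 L/s.
Raw = (PIP − Pplat) / flow = (21.9 − 16.9) / 0.6667 = 5.0 / 0.6667 = 7.5 cmH2O·s/L.

7.5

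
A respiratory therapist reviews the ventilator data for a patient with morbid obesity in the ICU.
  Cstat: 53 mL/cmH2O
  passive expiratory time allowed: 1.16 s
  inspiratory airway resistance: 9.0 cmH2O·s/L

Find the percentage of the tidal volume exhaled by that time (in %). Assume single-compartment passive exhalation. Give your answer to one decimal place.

τ = R × C = 9.0 × 53 mL/cmH2O = 9.0 × 0.053 L/cmH2O = 0.477 s.
Passive exhalation: V(t)/V₀ = e^(−t/τ) = e^(−1.16/0.477) = 0.08787.
Fraction exhaled = 1 − 0.08787 = 0.9121 → 91.21%.

91.2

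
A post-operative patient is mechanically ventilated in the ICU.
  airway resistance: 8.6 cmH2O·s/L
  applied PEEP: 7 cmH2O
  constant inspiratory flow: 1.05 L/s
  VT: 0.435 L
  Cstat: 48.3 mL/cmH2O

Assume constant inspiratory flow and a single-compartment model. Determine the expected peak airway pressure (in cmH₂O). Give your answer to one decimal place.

Equation of motion (constant flow): PIP = Vt/C + R·V̇ + PEEP.
PIP = 435/48.3 + 8.6×1.05 + 7 = 9.006 + 9.03 + 7 = 25.036 cmH2O.

25.0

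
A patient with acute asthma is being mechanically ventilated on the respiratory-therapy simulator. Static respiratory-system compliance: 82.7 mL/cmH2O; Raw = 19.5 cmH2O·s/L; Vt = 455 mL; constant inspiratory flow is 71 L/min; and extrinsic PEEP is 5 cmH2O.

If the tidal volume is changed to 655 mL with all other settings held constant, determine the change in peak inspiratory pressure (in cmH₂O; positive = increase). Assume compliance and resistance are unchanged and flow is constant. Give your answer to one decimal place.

PIP = Vt/C + R·V̇ + PEEP (constant-flow equation of motion).
Only the elastic term changes: ΔPIP = ΔVt / C = (655 − 455) / 82.7 = 2.418 cmH2O.

2.4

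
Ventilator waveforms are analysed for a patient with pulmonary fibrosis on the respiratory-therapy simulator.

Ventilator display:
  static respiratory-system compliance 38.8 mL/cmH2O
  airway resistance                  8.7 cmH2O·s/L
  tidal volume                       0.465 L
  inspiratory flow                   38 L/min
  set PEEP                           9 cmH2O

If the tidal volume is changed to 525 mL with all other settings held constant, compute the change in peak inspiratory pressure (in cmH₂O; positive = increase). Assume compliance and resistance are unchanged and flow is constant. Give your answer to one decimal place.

1.5

PIP = Vt/C + R·V̇ + PEEP (constant-flow equation of motion).
Only the elastic term changes: ΔPIP = ΔVt / C = (525 − 465) / 38.8 = 1.546 cmH2O.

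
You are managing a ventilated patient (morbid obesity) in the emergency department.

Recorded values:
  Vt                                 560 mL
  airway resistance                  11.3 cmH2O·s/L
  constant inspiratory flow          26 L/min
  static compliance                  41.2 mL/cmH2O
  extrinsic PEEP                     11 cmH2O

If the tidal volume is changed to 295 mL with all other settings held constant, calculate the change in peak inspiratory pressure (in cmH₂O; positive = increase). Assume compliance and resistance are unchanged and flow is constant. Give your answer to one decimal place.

PIP = Vt/C + R·V̇ + PEEP (constant-flow equation of motion).
Only the elastic term changes: ΔPIP = ΔVt / C = (295 − 560) / 41.2 = -6.432 cmH2O.

-6.4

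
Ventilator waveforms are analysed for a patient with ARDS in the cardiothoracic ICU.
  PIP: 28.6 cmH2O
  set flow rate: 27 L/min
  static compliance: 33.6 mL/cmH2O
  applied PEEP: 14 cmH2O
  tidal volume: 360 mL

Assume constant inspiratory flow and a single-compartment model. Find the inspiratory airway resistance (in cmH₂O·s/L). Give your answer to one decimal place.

8.6

Flow: 27 L/min ÷ 60 = 0.45 L/s.
Equation of motion (constant flow): PIP = Vt/C + R·V̇ + PEEP.
R·V̇ = PIP − Vt/C − PEEP = 28.6 − 360/33.6 − 14 = 28.6 − 10.714 − 14 = 3.886 cmH2O.
R = 3.886 / 0.45 = 8.636 cmH2O·s/L.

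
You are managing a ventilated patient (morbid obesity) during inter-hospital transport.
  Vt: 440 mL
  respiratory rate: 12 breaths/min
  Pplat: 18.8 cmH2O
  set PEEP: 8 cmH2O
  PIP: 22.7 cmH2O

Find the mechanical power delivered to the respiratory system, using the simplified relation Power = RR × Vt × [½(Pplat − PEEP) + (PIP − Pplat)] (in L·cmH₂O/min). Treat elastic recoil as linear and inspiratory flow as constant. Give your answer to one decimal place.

Per-breath work = Vt × [½(Pplat−PEEP) + (PIP−Pplat)] = 0.440 × [0.5×10.8 + 3.9] = 0.440 × 9.3 = 4.092 L·cmH2O.
Power = 12 × 4.092 = 49.104 L·cmH2O/min.

49.1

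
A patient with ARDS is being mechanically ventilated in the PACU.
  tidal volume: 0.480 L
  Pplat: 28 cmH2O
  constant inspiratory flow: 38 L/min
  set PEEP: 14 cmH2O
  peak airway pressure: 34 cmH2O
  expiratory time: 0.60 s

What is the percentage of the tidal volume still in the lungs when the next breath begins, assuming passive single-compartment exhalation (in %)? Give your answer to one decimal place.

Flow: 38 L/min ÷ 60 = 0.6333 L/s.
R = (PIP − Pplat)/V̇ = (34 − 28) / 0.6333 = 6.0/0.6333 = 9.474 cmH2O·s/L.
C = Vt/(Pplat − PEEP) = 480.0 / (28 − 14) = 480.0/14.0 = 34.286 mL/cmH2O.
τ = R × C = 9.474 × 0.03429 L/cmH2O = 0.3249 s.
Fraction remaining at end-expiration = e^(−Te/τ) = e^(−0.60/0.3249) = 0.1578 → 15.78%.

15.8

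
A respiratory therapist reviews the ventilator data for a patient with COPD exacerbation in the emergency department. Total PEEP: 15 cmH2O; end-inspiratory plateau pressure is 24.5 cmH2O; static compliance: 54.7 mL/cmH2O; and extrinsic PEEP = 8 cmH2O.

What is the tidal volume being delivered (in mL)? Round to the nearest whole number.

520

End-expiratory occlusion gives total PEEP = 15 cmH2O (intrinsic PEEP = 15 − 8 = 7). Use total PEEP for the elastic gradient.
Vt = Cstat × (Pplat − PEEPtotal) = 54.7 × (24.5 − 15) = 54.7 × 9.5 = 519.65 mL.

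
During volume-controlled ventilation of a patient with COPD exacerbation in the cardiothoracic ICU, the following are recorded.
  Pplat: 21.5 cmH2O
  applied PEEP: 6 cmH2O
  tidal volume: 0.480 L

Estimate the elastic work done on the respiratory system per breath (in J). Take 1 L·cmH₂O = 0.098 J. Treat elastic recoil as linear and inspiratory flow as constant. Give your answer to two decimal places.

0.36

Elastic work ≈ ½ × (Pplat − PEEP) × Vt = 0.5 × (21.5 − 6) × 0.480 L = 0.5 × 15.5 × 0.480 = 3.72 L·cmH2O.
× 0.098 J/(L·cmH2O) → 0.3646 J.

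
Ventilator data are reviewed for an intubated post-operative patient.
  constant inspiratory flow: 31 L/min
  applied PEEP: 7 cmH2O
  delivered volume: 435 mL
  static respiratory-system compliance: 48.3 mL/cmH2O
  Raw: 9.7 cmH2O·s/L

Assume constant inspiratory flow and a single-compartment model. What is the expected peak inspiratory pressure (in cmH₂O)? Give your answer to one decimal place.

Flow: 31 L/min ÷ 60 = 0.5167 L/s.
Equation of motion (constant flow): PIP = Vt/C + R·V̇ + PEEP.
PIP = 435/48.3 + 9.7×0.5167 + 7 = 9.006 + 5.012 + 7 = 21.018 cmH2O.

21.0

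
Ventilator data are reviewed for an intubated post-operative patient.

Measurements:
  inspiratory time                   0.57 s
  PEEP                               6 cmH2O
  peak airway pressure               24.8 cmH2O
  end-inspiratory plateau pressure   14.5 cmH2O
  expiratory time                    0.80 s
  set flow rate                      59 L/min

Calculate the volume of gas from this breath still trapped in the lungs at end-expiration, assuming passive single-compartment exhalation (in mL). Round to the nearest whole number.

Flow: 59 L/min ÷ 60 = 0.9833 L/s.
Vt = flow × Ti = 0.9833 L/s × 0.57 s × 1000 mL/L = 560.48 mL.
R = (PIP − Pplat)/V̇ = (24.8 − 14.5) / 0.9833 = 10.3/0.9833 = 10.475 cmH2O·s/L.
C = Vt/(Pplat − PEEP) = 560.48 / (14.5 − 6) = 560.48/8.5 = 65.939 mL/cmH2O.
τ = R × C = 10.475 × 0.06594 L/cmH2O = 0.6907 s.
Fraction remaining = e^(−Te/τ) = e^(−0.80/0.6907) = 0.314.
Trapped volume = 560.48 × 0.314 = 175.99 mL.

176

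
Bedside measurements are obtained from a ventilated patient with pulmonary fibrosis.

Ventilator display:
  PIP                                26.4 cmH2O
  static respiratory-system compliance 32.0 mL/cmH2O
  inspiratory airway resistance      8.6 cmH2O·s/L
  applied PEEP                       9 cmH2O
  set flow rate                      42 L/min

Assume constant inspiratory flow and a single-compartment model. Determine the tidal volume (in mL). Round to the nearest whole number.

364

Flow: 42 L/min ÷ 60 = 0.7 L/s.
Equation of motion (constant flow): PIP = Vt/C + R·V̇ + PEEP.
Vt/C = PIP − R·V̇ − PEEP = 26.4 − 6.02 − 9 = 11.38 cmH2O.
Vt = C × 11.38 = 32.0 × 11.38 = 364.16 mL.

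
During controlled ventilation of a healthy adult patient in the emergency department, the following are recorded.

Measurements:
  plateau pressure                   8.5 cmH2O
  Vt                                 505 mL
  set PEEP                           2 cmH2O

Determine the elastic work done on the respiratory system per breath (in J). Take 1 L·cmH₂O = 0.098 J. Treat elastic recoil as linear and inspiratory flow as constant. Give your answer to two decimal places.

Elastic work ≈ ½ × (Pplat − PEEP) × Vt = 0.5 × (8.5 − 2) × 0.505 L = 0.5 × 6.5 × 0.505 = 1.641 L·cmH2O.
× 0.098 J/(L·cmH2O) → 0.1608 J.

0.16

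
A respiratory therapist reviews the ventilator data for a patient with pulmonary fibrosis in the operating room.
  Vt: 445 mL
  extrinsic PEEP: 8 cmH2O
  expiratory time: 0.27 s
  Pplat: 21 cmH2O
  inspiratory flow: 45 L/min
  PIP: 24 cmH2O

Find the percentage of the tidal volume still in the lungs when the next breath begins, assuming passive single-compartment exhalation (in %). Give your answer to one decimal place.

13.9

Flow: 45 L/min ÷ 60 = 0.75 L/s.
R = (PIP − Pplat)/V̇ = (24 − 21) / 0.75 = 3.0/0.75 = 4.0 cmH2O·s/L.
C = Vt/(Pplat − PEEP) = 445.0 / (21 − 8) = 445.0/13.0 = 34.231 mL/cmH2O.
τ = R × C = 4.0 × 0.03423 L/cmH2O = 0.1369 s.
Fraction remaining at end-expiration = e^(−Te/τ) = e^(−0.27/0.1369) = 0.1391 → 13.91%.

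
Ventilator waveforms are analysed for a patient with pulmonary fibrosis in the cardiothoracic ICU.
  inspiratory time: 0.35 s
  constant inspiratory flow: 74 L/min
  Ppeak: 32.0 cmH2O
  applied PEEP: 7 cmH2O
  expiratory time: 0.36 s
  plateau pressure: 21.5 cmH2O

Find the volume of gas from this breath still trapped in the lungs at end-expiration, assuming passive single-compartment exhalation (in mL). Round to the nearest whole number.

104

Flow: 74 L/min ÷ 60 = 1.2333 L/s.
Vt = flow × Ti = 1.2333 L/s × 0.35 s × 1000 mL/L = 431.66 mL.
R = (PIP − Pplat)/V̇ = (32.0 − 21.5) / 1.2333 = 10.5/1.2333 = 8.514 cmH2O·s/L.
C = Vt/(Pplat − PEEP) = 431.66 / (21.5 − 7) = 431.66/14.5 = 29.77 mL/cmH2O.
τ = R × C = 8.514 × 0.02977 L/cmH2O = 0.2535 s.
Fraction remaining = e^(−Te/τ) = e^(−0.36/0.2535) = 0.2417.
Trapped volume = 431.66 × 0.2417 = 104.33 mL.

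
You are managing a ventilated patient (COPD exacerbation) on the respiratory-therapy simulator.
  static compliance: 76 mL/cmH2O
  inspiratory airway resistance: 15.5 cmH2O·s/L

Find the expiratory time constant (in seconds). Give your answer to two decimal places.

1.18

τ = R × C = 15.5 × 76 mL/cmH2O = 15.5 × 0.076 L/cmH2O = 1.178 s.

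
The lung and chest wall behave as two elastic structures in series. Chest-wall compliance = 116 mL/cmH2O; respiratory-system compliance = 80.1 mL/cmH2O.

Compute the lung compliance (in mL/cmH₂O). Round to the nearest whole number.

259

1/CL = 1/Crs − 1/Ccw.
1/CL = 1/80.1 − 1/116 = 0.003864.
CL = 258.8 mL/cmH2O.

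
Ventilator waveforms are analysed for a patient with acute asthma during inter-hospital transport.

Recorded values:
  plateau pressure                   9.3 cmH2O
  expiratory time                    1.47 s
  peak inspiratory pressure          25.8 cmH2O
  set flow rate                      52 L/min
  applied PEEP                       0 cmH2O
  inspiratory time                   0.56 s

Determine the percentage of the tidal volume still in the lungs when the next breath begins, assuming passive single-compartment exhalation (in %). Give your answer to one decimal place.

Flow: 52 L/min ÷ 60 = 0.8667 L/s.
Vt = flow × Ti = 0.8667 L/s × 0.56 s × 1000 mL/L = 485.35 mL.
R = (PIP − Pplat)/V̇ = (25.8 − 9.3) / 0.8667 = 16.5/0.8667 = 19.038 cmH2O·s/L.
C = Vt/(Pplat − PEEP) = 485.35 / (9.3 − 0) = 485.35/9.3 = 52.188 mL/cmH2O.
τ = R × C = 19.038 × 0.05219 L/cmH2O = 0.9936 s.
Fraction remaining at end-expiration = e^(−Te/τ) = e^(−1.47/0.9936) = 0.2278 → 22.78%.

22.8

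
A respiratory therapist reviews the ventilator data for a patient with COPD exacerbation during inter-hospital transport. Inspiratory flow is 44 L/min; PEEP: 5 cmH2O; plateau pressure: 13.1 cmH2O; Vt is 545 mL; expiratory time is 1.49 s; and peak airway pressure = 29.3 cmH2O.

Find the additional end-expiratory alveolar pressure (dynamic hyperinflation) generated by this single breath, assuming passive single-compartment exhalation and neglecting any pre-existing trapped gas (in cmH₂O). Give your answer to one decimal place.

3.0

Flow: 44 L/min ÷ 60 = 0.7333 L/s.
R = (PIP − Pplat)/V̇ = (29.3 − 13.1) / 0.7333 = 16.2/0.7333 = 22.092 cmH2O·s/L.
C = Vt/(Pplat − PEEP) = 545.0 / (13.1 − 5) = 545.0/8.1 = 67.284 mL/cmH2O.
τ = R × C = 22.092 × 0.06728 L/cmH2O = 1.486 s.
Fraction remaining = e^(−Te/τ) = e^(−1.49/1.486) = 0.3669; trapped volume = 545.0 × 0.3669 = 199.96 mL.
Additional alveolar pressure from trapping ≈ V_trapped / C = 199.96 / 67.284 = 2.972 cmH2O.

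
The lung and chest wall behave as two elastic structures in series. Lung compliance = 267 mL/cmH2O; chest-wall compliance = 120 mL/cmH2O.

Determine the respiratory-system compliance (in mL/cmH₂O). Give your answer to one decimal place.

82.8

Lung and chest wall are elastances in series: 1/Crs = 1/CL + 1/Ccw.
1/Crs = 1/267 + 1/120 = 0.01208.
Crs = 82.781 mL/cmH2O.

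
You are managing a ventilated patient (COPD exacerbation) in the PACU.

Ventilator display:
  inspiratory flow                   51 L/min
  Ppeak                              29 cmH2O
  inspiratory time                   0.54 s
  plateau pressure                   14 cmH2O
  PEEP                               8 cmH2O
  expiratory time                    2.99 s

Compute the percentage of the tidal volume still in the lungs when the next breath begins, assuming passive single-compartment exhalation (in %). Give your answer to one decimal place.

Flow: 51 L/min ÷ 60 = 0.85 L/s.
Vt = flow × Ti = 0.85 L/s × 0.54 s × 1000 mL/L = 459.0 mL.
R = (PIP − Pplat)/V̇ = (29 − 14) / 0.85 = 15.0/0.85 = 17.647 cmH2O·s/L.
C = Vt/(Pplat − PEEP) = 459.0 / (14 − 8) = 459.0/6.0 = 76.5 mL/cmH2O.
τ = R × C = 17.647 × 0.0765 L/cmH2O = 1.35 s.
Fraction remaining at end-expiration = e^(−Te/τ) = e^(−2.99/1.35) = 0.1092 → 10.92%.

10.9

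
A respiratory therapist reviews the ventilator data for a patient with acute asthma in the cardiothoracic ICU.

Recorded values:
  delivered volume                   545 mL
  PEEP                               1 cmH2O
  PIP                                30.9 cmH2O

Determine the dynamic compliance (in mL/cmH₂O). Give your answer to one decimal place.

18.2

Dynamic compliance = Vt / (PIP − PEEP) = 545 / (30.9 − 1) = 545 / 29.9 = 18.227 mL/cmH2O.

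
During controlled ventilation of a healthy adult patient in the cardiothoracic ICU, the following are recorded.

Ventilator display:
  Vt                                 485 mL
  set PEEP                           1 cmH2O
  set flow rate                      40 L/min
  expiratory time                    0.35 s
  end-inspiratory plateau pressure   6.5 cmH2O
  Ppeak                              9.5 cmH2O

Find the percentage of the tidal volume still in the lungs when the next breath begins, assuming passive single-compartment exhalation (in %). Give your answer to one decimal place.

Flow: 40 L/min ÷ 60 = 0.6667 L/s.
R = (PIP − Pplat)/V̇ = (9.5 − 6.5) / 0.6667 = 3.0/0.6667 = 4.5 cmH2O·s/L.
C = Vt/(Pplat − PEEP) = 485.0 / (6.5 − 1) = 485.0/5.5 = 88.182 mL/cmH2O.
τ = R × C = 4.5 × 0.08818 L/cmH2O = 0.3968 s.
Fraction remaining at end-expiration = e^(−Te/τ) = e^(−0.35/0.3968) = 0.4139 → 41.39%.

41.4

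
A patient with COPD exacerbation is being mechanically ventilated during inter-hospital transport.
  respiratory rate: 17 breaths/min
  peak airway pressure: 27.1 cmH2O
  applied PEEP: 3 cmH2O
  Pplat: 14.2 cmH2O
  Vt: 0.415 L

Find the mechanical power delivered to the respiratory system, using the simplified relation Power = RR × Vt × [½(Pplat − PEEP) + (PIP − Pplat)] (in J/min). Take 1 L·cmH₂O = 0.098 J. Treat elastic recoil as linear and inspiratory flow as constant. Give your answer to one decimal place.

Per-breath work = Vt × [½(Pplat−PEEP) + (PIP−Pplat)] = 0.415 × [0.5×11.2 + 12.9] = 0.415 × 18.5 = 7.678 L·cmH2O.
Power = 17 × 7.678 = 130.53 L·cmH2O/min.
× 0.098 J/(L·cmH2O) → 12.792 J/min.

12.8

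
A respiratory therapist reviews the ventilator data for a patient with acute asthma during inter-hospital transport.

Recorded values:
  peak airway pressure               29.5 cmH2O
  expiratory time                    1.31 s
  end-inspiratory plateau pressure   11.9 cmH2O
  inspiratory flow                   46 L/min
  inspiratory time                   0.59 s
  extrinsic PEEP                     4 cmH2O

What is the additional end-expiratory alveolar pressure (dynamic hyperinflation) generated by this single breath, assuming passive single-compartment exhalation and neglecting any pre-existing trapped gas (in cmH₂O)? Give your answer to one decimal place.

Flow: 46 L/min ÷ 60 = 0.7667 L/s.
Vt = flow × Ti = 0.7667 L/s × 0.59 s × 1000 mL/L = 452.35 mL.
R = (PIP − Pplat)/V̇ = (29.5 − 11.9) / 0.7667 = 17.6/0.7667 = 22.956 cmH2O·s/L.
C = Vt/(Pplat − PEEP) = 452.35 / (11.9 − 4) = 452.35/7.9 = 57.259 mL/cmH2O.
τ = R × C = 22.956 × 0.05726 L/cmH2O = 1.314 s.
Fraction remaining = e^(−Te/τ) = e^(−1.31/1.314) = 0.369; trapped volume = 452.35 × 0.369 = 166.92 mL.
Additional alveolar pressure from trapping ≈ V_trapped / C = 166.92 / 57.259 = 2.915 cmH2O.

2.9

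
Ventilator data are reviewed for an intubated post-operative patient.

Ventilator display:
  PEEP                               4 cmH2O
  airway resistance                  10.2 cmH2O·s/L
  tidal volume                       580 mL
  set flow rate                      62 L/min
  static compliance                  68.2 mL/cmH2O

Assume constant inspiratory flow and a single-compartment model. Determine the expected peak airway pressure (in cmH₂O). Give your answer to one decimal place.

Flow: 62 L/min ÷ 60 = 1.0333 L/s.
Equation of motion (constant flow): PIP = Vt/C + R·V̇ + PEEP.
PIP = 580/68.2 + 10.2×1.0333 + 4 = 8.504 + 10.54 + 4 = 23.044 cmH2O.

23.0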